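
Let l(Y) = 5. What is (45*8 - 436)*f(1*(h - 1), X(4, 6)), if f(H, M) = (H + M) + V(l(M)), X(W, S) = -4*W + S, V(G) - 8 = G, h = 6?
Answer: -608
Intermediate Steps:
V(G) = 8 + G
X(W, S) = S - 4*W
f(H, M) = 13 + H + M (f(H, M) = (H + M) + (8 + 5) = (H + M) + 13 = 13 + H + M)
(45*8 - 436)*f(1*(h - 1), X(4, 6)) = (45*8 - 436)*(13 + 1*(6 - 1) + (6 - 4*4)) = (360 - 436)*(13 + 1*5 + (6 - 16)) = -76*(13 + 5 - 10) = -76*8 = -608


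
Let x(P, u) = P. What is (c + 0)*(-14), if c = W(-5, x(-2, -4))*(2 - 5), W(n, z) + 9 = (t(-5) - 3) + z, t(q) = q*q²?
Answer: -5838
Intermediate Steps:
t(q) = q³
W(n, z) = -137 + z (W(n, z) = -9 + (((-5)³ - 3) + z) = -9 + ((-125 - 3) + z) = -9 + (-128 + z) = -137 + z)
c = 417 (c = (-137 - 2)*(2 - 5) = -139*(-3) = 417)
(c + 0)*(-14) = (417 + 0)*(-14) = 417*(-14) = -5838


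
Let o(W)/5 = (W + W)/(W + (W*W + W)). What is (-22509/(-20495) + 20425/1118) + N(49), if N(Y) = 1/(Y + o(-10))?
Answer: 1973320049/101778170 ≈ 19.388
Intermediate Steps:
o(W) = 10*W/(W**2 + 2*W) (o(W) = 5*((W + W)/(W + (W*W + W))) = 5*((2*W)/(W + (W**2 + W))) = 5*((2*W)/(W + (W + W**2))) = 5*((2*W)/(W**2 + 2*W)) = 5*(2*W/(W**2 + 2*W)) = 10*W/(W**2 + 2*W))
N(Y) = 1/(-5/4 + Y) (N(Y) = 1/(Y + 10/(2 - 10)) = 1/(Y + 10/(-8)) = 1/(Y + 10*(-1/8)) = 1/(Y - 5/4) = 1/(-5/4 + Y))
(-22509/(-20495) + 20425/1118) + N(49) = (-22509/(-20495) + 20425/1118) + 4/(-5 + 4*49) = (-22509*(-1/20495) + 20425*(1/1118)) + 4/(-5 + 196) = (22509/20495 + 475/26) + 4/191 = 10320359/532870 + 4*(1/191) = 10320359/532870 + 4/191 = 1973320049/101778170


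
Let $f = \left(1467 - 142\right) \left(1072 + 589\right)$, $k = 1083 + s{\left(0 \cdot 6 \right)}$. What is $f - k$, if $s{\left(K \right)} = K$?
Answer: $2199742$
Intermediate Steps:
$k = 1083$ ($k = 1083 + 0 \cdot 6 = 1083 + 0 = 1083$)
$f = 2200825$ ($f = 1325 \cdot 1661 = 2200825$)
$f - k = 2200825 - 1083 = 2199742$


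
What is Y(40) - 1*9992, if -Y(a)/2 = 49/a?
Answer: -199889/20 ≈ -9994.5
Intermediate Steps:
Y(a) = -98/a
Y(40) - 1*9992 = -98/40 - 1*9992 = -98*1/40 - 9992 = -49/20 - 9992 = -199889/20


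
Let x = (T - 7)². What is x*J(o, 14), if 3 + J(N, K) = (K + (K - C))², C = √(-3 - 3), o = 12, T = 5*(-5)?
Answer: 793600 - 57344*I*√6 ≈ 7.936e+5 - 1.4046e+5*I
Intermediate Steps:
T = -25
C = I*√6 (C = √(-6) = I*√6 ≈ 2.4495*I)
x = 1024 (x = (-25 - 7)² = (-32)² = 1024)
J(N, K) = -3 + (2*K - I*√6)² (J(N, K) = -3 + (K + (K - I*√6))² = -3 + (2*K - I*√6)²)
x*J(o, 14) = 1024*(-3 + (2*14 - I*√6)²) = 1024*(-3 + (28 - I*√6)²) = -3072 + 1024*(28 - I*√6)²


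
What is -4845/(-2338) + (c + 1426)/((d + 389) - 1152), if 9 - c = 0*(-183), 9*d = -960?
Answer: 2575515/6099842 ≈ 0.42223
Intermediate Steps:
d = -320/3 (d = (⅑)*(-960) = -320/3 ≈ -106.67)
c = 9 (c = 9 - 0*(-183) = 9 - 1*0 = 9 + 0 = 9)
-4845/(-2338) + (c + 1426)/((d + 389) - 1152) = -4845/(-2338) + (9 + 1426)/((-320/3 + 389) - 1152) = -4845*(-1/2338) + 1435/(847/3 - 1152) = 4845/2338 + 1435/(-2609/3) = 4845/2338 + 1435*(-3/2609) = 4845/2338 - 4305/2609 = 2575515/6099842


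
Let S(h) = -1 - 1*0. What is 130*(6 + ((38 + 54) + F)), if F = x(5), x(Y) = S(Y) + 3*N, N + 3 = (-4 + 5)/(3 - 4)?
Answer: 11050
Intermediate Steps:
S(h) = -1 (S(h) = -1 + 0 = -1)
N = -4 (N = -3 + (-4 + 5)/(3 - 4) = -3 + 1/(-1) = -3 + 1*(-1) = -3 - 1 = -4)
x(Y) = -13 (x(Y) = -1 + 3*(-4) = -1 - 12 = -13)
F = -13
130*(6 + ((38 + 54) + F)) = 130*(6 + ((38 + 54) - 13)) = 130*(6 + (92 - 13)) = 130*(6 + 79) = 130*85 = 11050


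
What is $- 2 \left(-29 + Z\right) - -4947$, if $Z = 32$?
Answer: $4941$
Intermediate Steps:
$- 2 \left(-29 + Z\right) - -4947 = - 2 \left(-29 + 32\right) - -4947 = \left(-2\right) 3 + 4947 = -6 + 4947 = 4941$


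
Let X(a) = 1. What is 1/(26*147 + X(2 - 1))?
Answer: 1/3823 ≈ 0.00026157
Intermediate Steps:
1/(26*147 + X(2 - 1)) = 1/(26*147 + 1) = 1/(3822 + 1) = 1/3823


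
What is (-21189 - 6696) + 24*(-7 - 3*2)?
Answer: -28197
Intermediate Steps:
(-21189 - 6696) + 24*(-7 - 3*2) = -27885 + 24*(-7 - 6) = -27885 + 24*(-13) = -27885 - 312 = -28197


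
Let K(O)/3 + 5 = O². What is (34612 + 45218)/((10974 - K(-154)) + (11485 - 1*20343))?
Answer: -79830/69017 ≈ -1.1567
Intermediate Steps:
K(O) = -15 + 3*O²
(34612 + 45218)/((10974 - K(-154)) + (11485 - 1*20343)) = (34612 + 45218)/((10974 - (-15 + 3*(-154)²)) + (11485 - 1*20343)) = 79830/((10974 - (-15 + 3*23716)) + (11485 - 20343)) = 79830/((10974 - (-15 + 71148)) - 8858) = 79830/((10974 - 1*71133) - 8858) = 79830/((10974 - 71133) - 8858) = 79830/(-60159 - 8858) = 79830/(-69017) = 79830*(-1/69017) = -79830/69017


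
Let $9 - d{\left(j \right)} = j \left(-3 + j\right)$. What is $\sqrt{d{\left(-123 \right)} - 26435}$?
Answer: $2 i \sqrt{10481} \approx 204.75 i$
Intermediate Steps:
$d{\left(j \right)} = 9 - j \left(-3 + j\right)$
$\sqrt{d{\left(-123 \right)} - 26435} = \sqrt{\left(9 - \left(-123\right)^{2} + 3 \left(-123\right)\right) - 26435} = \sqrt{\left(9 - 15129 - 369\right) - 26435} = \sqrt{-15489 - 26435} = \sqrt{-41924} = 2 i \sqrt{10481}$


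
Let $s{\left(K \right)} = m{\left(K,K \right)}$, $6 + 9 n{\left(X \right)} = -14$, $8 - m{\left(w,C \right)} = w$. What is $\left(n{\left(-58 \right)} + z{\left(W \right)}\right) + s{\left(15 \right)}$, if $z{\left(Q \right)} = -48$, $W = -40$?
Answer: $- \frac{515}{9} \approx -57.222$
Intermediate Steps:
$m{\left(w,C \right)} = 8 - w$
$n{\left(X \right)} = - \frac{20}{9}$ ($n{\left(X \right)} = - \frac{2}{3} + \frac{1}{9} \left(-14\right) = - \frac{2}{3} - \frac{14}{9} = - \frac{20}{9}$)
$s{\left(K \right)} = 8 - K$
$\left(n{\left(-58 \right)} + z{\left(W \right)}\right) + s{\left(15 \right)} = \left(- \frac{20}{9} - 48\right) + \left(8 - 15\right) = - \frac{452}{9} + \left(8 - 15\right) = - \frac{452}{9} - 7 = - \frac{515}{9}$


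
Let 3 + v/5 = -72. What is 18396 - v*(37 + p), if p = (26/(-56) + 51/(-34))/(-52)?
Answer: 47007201/1456 ≈ 32285.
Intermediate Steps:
p = 55/1456 (p = (26*(-1/56) + 51*(-1/34))*(-1/52) = (-13/28 - 3/2)*(-1/52) = -55/28*(-1/52) = 55/1456 ≈ 0.037775)
v = -375 (v = -15 + 5*(-72) = -15 - 360 = -375)
18396 - v*(37 + p) = 18396 - (-375)*(37 + 55/1456) = 18396 - (-375)*53927/1456 = 18396 - 1*(-20222625/1456) = 18396 + 20222625/1456 = 47007201/1456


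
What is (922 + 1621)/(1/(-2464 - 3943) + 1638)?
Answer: 16293001/10494665 ≈ 1.5525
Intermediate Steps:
(922 + 1621)/(1/(-2464 - 3943) + 1638) = 2543/(1/(-6407) + 1638) = 2543/(-1/6407 + 1638) = 2543/(10494665/6407) = 2543*(6407/10494665) = 16293001/10494665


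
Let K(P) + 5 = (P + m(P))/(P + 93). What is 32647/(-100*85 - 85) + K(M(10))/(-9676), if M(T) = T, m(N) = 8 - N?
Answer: -32532561721/8556051380 ≈ -3.8023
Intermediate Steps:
K(P) = -5 + 8/(93 + P) (K(P) = -5 + (P + (8 - P))/(P + 93) = -5 + 8/(93 + P))
32647/(-100*85 - 85) + K(M(10))/(-9676) = 32647/(-100*85 - 85) + ((-457 - 5*10)/(93 + 10))/(-9676) = 32647/(-8500 - 85) + ((-457 - 50)/103)*(-1/9676) = 32647/(-8585) + ((1/103)*(-507))*(-1/9676) = 32647*(-1/8585) - 507/103*(-1/9676) = -32647/8585 + 507/996628 = -32532561721/8556051380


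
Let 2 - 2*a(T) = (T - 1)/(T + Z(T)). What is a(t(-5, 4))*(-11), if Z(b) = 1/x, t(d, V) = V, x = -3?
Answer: -13/2 ≈ -6.5000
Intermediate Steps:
Z(b) = -1/3 (Z(b) = 1/(-3) = -1/3)
a(T) = 1 - (-1 + T)/(2*(-1/3 + T)) (a(T) = 1 - (T - 1)/(2*(T - 1/3)) = 1 - (-1 + T)/(2*(-1/3 + T)))
a(t(-5, 4))*(-11) = ((1 + 3*4)/(2*(-1 + 3*4)))*(-11) = ((1 + 12)/(2*(-1 + 12)))*(-11) = ((1/2)*13/11)*(-11) = ((1/2)*(1/11)*13)*(-11) = (13/22)*(-11) = -13/2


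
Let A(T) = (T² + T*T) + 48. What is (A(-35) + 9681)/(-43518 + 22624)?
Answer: -12179/20894 ≈ -0.58289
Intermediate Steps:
A(T) = 48 + 2*T² (A(T) = (T² + T²) + 48 = 2*T² + 48 = 48 + 2*T²)
(A(-35) + 9681)/(-43518 + 22624) = ((48 + 2*(-35)²) + 9681)/(-43518 + 22624) = ((48 + 2*1225) + 9681)/(-20894) = ((48 + 2450) + 9681)*(-1/20894) = (2498 + 9681)*(-1/20894) = 12179*(-1/20894) = -12179/20894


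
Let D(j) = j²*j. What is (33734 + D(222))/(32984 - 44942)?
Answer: -5487391/5979 ≈ -917.78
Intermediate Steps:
D(j) = j³
(33734 + D(222))/(32984 - 44942) = (33734 + 222³)/(32984 - 44942) = (33734 + 10941048)/(-11958) = 10974782*(-1/11958) = -5487391/5979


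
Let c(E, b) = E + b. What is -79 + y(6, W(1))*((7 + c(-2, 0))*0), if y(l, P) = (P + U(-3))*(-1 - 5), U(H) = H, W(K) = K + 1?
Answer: -79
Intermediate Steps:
W(K) = 1 + K
y(l, P) = 18 - 6*P (y(l, P) = (P - 3)*(-1 - 5) = (-3 + P)*(-6) = 18 - 6*P)
-79 + y(6, W(1))*((7 + c(-2, 0))*0) = -79 + (18 - 6*(1 + 1))*((7 + (-2 + 0))*0) = -79 + (18 - 6*2)*((7 - 2)*0) = -79 + (18 - 12)*(5*0) = -79 + 6*0 = -79 + 0 = -79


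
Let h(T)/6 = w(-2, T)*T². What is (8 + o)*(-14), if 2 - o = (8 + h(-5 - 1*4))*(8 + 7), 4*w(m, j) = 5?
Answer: 129115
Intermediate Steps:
w(m, j) = 5/4 (w(m, j) = (¼)*5 = 5/4)
h(T) = 15*T²/2 (h(T) = 6*(5*T²/4) = 15*T²/2)
o = -18461/2 (o = 2 - (8 + 15*(-5 - 1*4)²/2)*(8 + 7) = 2 - (8 + 15*(-5 - 4)²/2)*15 = 2 - (8 + (15/2)*(-9)²)*15 = 2 - (8 + (15/2)*81)*15 = 2 - (8 + 1215/2)*15 = 2 - 1231*15/2 = 2 - 1*18465/2 = 2 - 18465/2 = -18461/2 ≈ -9230.5)
(8 + o)*(-14) = (8 - 18461/2)*(-14) = -18445/2*(-14) = 129115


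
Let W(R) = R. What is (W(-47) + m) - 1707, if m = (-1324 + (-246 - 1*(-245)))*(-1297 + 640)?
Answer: 868771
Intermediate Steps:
m = 870525 (m = (-1324 + (-246 + 245))*(-657) = (-1324 - 1)*(-657) = -1325*(-657) = 870525)
(W(-47) + m) - 1707 = (-47 + 870525) - 1707 = 870478 - 1707 = 868771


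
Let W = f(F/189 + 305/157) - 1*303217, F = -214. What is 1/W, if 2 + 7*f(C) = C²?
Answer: -6163408503/1868851418769800 ≈ -3.2980e-6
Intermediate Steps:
f(C) = -2/7 + C²/7
W = -1868851418769800/6163408503 (W = (-2/7 + (-214/189 + 305/157)²/7) - 1*303217 = (-2/7 + (-214*1/189 + 305*(1/157))²/7) - 303217 = (-2/7 + (-214/189 + 305/157)²/7) - 303217 = (-2/7 + (24047/29673)²/7) - 303217 = (-2/7 + (⅐)*(578258209/880486929)) - 303217 = (-2/7 + 578258209/6163408503) - 303217 = -1182715649/6163408503 - 303217 = -1868851418769800/6163408503 ≈ -3.0322e+5)
1/W = 1/(-1868851418769800/6163408503) = -6163408503/1868851418769800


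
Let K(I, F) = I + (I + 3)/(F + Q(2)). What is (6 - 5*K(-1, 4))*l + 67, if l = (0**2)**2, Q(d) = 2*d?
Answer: 67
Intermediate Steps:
K(I, F) = I + (3 + I)/(4 + F) (K(I, F) = I + (I + 3)/(F + 2*2) = I + (3 + I)/(F + 4) = I + (3 + I)/(4 + F))
l = 0 (l = 0**2 = 0)
(6 - 5*K(-1, 4))*l + 67 = (6 - 5*(3 + 5*(-1) + 4*(-1))/(4 + 4))*0 + 67 = (6 - 5*(3 - 5 - 4)/8)*0 + 67 = (6 - 5*(-6)/8)*0 + 67 = (6 - 5*(-3/4))*0 + 67 = (6 + 15/4)*0 + 67 = (39/4)*0 + 67 = 0 + 67 = 67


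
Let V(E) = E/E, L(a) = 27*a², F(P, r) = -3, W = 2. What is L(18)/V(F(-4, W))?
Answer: 8748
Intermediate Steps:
V(E) = 1
L(18)/V(F(-4, W)) = (27*18²)/1 = (27*324)*1 = 8748*1 = 8748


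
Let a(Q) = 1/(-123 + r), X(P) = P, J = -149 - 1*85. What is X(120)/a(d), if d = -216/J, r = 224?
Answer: 12120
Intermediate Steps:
J = -234 (J = -149 - 85 = -234)
d = 12/13 (d = -216/(-234) = -216*(-1/234) = 12/13 ≈ 0.92308)
a(Q) = 1/101 (a(Q) = 1/(-123 + 224) = 1/101)
X(120)/a(d) = 120/(1/101) = 120*101 = 12120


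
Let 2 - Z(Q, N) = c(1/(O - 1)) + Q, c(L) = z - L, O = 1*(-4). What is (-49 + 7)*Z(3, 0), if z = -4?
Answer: -588/5 ≈ -117.60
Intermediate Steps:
O = -4
c(L) = -4 - L
Z(Q, N) = 29/5 - Q (Z(Q, N) = 2 - ((-4 - 1/(-4 - 1)) + Q) = 2 - ((-4 - 1/(-5)) + Q) = 2 - ((-4 - 1*(-1/5)) + Q) = 2 - ((-4 + 1/5) + Q) = 2 - (-19/5 + Q) = 2 + (19/5 - Q) = 29/5 - Q)
(-49 + 7)*Z(3, 0) = (-49 + 7)*(29/5 - 1*3) = -42*(29/5 - 3) = -42*14/5 = -588/5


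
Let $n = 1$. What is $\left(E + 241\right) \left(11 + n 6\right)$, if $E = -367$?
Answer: $-2142$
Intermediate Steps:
$\left(E + 241\right) \left(11 + n 6\right) = \left(-367 + 241\right) \left(11 + 1 \cdot 6\right) = - 126 \left(11 + 6\right) = \left(-126\right) 17 = -2142$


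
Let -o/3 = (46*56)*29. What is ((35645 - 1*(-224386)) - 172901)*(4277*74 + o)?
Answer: 8049592180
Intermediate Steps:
o = -224112 (o = -3*46*56*29 = -7728*29 = -3*74704 = -224112)
((35645 - 1*(-224386)) - 172901)*(4277*74 + o) = ((35645 - 1*(-224386)) - 172901)*(4277*74 - 224112) = ((35645 + 224386) - 172901)*(316498 - 224112) = (260031 - 172901)*92386 = 87130*92386 = 8049592180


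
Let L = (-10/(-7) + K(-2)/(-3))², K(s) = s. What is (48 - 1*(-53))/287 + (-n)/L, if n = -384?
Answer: 3049829/34727 ≈ 87.823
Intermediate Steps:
L = 1936/441 (L = (-10/(-7) - 2/(-3))² = (-10*(-⅐) - 2*(-⅓))² = (10/7 + ⅔)² = (44/21)² = 1936/441 ≈ 4.3900)
(48 - 1*(-53))/287 + (-n)/L = (48 - 1*(-53))/287 + (-1*(-384))/(1936/441) = (48 + 53)*(1/287) + 384*(441/1936) = 101*(1/287) + 10584/121 = 101/287 + 10584/121 = 3049829/34727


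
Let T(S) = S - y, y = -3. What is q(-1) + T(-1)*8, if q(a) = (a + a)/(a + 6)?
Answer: 78/5 ≈ 15.600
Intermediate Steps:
T(S) = 3 + S (T(S) = S - 1*(-3) = S + 3 = 3 + S)
q(a) = 2*a/(6 + a) (q(a) = (2*a)/(6 + a) = 2*a/(6 + a))
q(-1) + T(-1)*8 = 2*(-1)/(6 - 1) + (3 - 1)*8 = 2*(-1)/5 + 2*8 = 2*(-1)*(⅕) + 16 = -⅖ + 16 = 78/5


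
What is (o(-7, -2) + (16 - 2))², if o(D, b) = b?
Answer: 144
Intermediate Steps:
(o(-7, -2) + (16 - 2))² = (-2 + (16 - 2))² = (-2 + 14)² = 12² = 144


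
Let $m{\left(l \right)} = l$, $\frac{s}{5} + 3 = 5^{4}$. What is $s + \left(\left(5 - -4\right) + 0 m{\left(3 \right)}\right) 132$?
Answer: $4298$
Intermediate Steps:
$s = 3110$ ($s = -15 + 5 \cdot 5^{4} = -15 + 5 \cdot 625 = -15 + 3125 = 3110$)
$s + \left(\left(5 - -4\right) + 0 m{\left(3 \right)}\right) 132 = 3110 + \left(\left(5 - -4\right) + 0 \cdot 3\right) 132 = 3110 + \left(\left(5 + 4\right) + 0\right) 132 = 3110 + \left(9 + 0\right) 132 = 3110 + 9 \cdot 132 = 3110 + 1188 = 4298$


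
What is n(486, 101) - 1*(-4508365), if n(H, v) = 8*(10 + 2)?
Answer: 4508461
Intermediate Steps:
n(H, v) = 96 (n(H, v) = 8*12 = 96)
n(486, 101) - 1*(-4508365) = 96 - 1*(-4508365) = 96 + 4508365 = 4508461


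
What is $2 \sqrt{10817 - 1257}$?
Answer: $4 \sqrt{2390} \approx 195.55$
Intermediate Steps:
$2 \sqrt{10817 - 1257} = 2 \sqrt{9560} = 2 \cdot 2 \sqrt{2390} = 4 \sqrt{2390}$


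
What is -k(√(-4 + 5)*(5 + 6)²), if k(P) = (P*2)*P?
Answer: -29282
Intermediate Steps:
k(P) = 2*P² (k(P) = (2*P)*P = 2*P²)
-k(√(-4 + 5)*(5 + 6)²) = -2*(√(-4 + 5)*(5 + 6)²)² = -2*(√1*11²)² = -2*(1*121)² = -2*121² = -2*14641 = -1*29282 = -29282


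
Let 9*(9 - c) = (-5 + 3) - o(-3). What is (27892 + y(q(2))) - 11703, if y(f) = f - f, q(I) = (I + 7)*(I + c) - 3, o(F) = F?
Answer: 16189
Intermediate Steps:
c = 80/9 (c = 9 - ((-5 + 3) - 1*(-3))/9 = 9 - (-2 + 3)/9 = 9 - 1/9*1 = 9 - 1/9 = 80/9 ≈ 8.8889)
q(I) = -3 + (7 + I)*(80/9 + I) (q(I) = (I + 7)*(I + 80/9) - 3 = (7 + I)*(80/9 + I) - 3 = -3 + (7 + I)*(80/9 + I))
y(f) = 0
(27892 + y(q(2))) - 11703 = (27892 + 0) - 11703 = 27892 - 11703 = 16189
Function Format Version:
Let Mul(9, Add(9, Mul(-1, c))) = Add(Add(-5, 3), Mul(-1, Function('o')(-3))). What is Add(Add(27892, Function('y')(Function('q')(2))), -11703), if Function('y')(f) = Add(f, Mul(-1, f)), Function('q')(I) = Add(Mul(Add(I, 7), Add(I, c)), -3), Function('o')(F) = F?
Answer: 16189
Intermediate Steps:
c = Rational(80, 9) (c = Add(9, Mul(Rational(-1, 9), Add(Add(-5, 3), Mul(-1, -3)))) = Add(9, Mul(Rational(-1, 9), Add(-2, 3))) = Add(9, Mul(Rational(-1, 9), 1)) = Add(9, Rational(-1, 9)) = Rational(80, 9) ≈ 8.8889)
Function('q')(I) = Add(-3, Mul(Add(7, I), Add(Rational(80, 9), I))) (Function('q')(I) = Add(Mul(Add(I, 7), Add(I, Rational(80, 9))), -3) = Add(Mul(Add(7, I), Add(Rational(80, 9), I)), -3) = Add(-3, Mul(Add(7, I), Add(Rational(80, 9), I))))
Function('y')(f) = 0
Add(Add(27892, Function('y')(Function('q')(2))), -11703) = Add(Add(27892, 0), -11703) = Add(27892, -11703) = 16189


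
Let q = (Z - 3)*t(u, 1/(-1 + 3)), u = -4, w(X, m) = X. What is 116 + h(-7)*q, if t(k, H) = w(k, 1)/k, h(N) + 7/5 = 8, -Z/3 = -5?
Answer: 976/5 ≈ 195.20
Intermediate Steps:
Z = 15 (Z = -3*(-5) = 15)
h(N) = 33/5 (h(N) = -7/5 + 8 = 33/5)
t(k, H) = 1 (t(k, H) = k/k = 1)
q = 12 (q = (15 - 3)*1 = 12*1 = 12)
116 + h(-7)*q = 116 + (33/5)*12 = 116 + 396/5 = 976/5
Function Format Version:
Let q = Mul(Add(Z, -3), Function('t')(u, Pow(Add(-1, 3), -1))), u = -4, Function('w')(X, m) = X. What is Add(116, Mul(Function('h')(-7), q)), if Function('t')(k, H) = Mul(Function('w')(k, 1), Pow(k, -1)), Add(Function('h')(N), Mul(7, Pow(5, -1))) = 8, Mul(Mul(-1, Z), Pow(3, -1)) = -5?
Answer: Rational(976, 5) ≈ 195.20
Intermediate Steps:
Z = 15 (Z = Mul(-3, -5) = 15)
Function('h')(N) = Rational(33, 5) (Function('h')(N) = Add(Rational(-7, 5), 8) = Rational(33, 5))
Function('t')(k, H) = 1 (Function('t')(k, H) = Mul(k, Pow(k, -1)) = 1)
q = 12 (q = Mul(Add(15, -3), 1) = Mul(12, 1) = 12)
Add(116, Mul(Function('h')(-7), q)) = Add(116, Mul(Rational(33, 5), 12)) = Add(116, Rational(396, 5)) = Rational(976, 5)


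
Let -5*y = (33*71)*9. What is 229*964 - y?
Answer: 1124867/5 ≈ 2.2497e+5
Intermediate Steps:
y = -21087/5 (y = -33*71*9/5 = -2343*9/5 = -⅕*21087 = -21087/5 ≈ -4217.4)
229*964 - y = 229*964 - 1*(-21087/5) = 220756 + 21087/5 = 1124867/5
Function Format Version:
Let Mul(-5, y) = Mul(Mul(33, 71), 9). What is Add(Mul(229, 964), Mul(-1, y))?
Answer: Rational(1124867, 5) ≈ 2.2497e+5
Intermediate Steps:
y = Rational(-21087, 5) (y = Mul(Rational(-1, 5), Mul(Mul(33, 71), 9)) = Mul(Rational(-1, 5), Mul(2343, 9)) = Mul(Rational(-1, 5), 21087) = Rational(-21087, 5) ≈ -4217.4)
Add(Mul(229, 964), Mul(-1, y)) = Add(Mul(229, 964), Mul(-1, Rational(-21087, 5))) = Add(220756, Rational(21087, 5)) = Rational(1124867, 5)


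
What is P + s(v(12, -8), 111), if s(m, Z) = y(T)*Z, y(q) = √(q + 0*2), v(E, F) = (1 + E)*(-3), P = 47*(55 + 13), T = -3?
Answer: 3196 + 111*I*√3 ≈ 3196.0 + 192.26*I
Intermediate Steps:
P = 3196 (P = 47*68 = 3196)
v(E, F) = -3 - 3*E
y(q) = √q (y(q) = √(q + 0) = √q)
s(m, Z) = I*Z*√3 (s(m, Z) = √(-3)*Z = (I*√3)*Z = I*Z*√3)
P + s(v(12, -8), 111) = 3196 + I*111*√3 = 3196 + 111*I*√3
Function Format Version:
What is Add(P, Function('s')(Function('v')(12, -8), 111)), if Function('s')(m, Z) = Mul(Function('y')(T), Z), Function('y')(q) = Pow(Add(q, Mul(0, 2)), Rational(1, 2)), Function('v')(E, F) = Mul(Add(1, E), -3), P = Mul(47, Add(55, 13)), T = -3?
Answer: Add(3196, Mul(111, I, Pow(3, Rational(1, 2)))) ≈ Add(3196.0, Mul(192.26, I))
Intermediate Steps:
P = 3196 (P = Mul(47, 68) = 3196)
Function('v')(E, F) = Add(-3, Mul(-3, E))
Function('y')(q) = Pow(q, Rational(1, 2)) (Function('y')(q) = Pow(Add(q, 0), Rational(1, 2)) = Pow(q, Rational(1, 2)))
Function('s')(m, Z) = Mul(I, Z, Pow(3, Rational(1, 2))) (Function('s')(m, Z) = Mul(Pow(-3, Rational(1, 2)), Z) = Mul(Mul(I, Pow(3, Rational(1, 2))), Z) = Mul(I, Z, Pow(3, Rational(1, 2))))
Add(P, Function('s')(Function('v')(12, -8), 111)) = Add(3196, Mul(I, 111, Pow(3, Rational(1, 2)))) = Add(3196, Mul(111, I, Pow(3, Rational(1, 2))))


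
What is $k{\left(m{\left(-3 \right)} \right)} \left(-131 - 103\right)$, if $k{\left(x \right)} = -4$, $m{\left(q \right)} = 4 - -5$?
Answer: $936$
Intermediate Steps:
$m{\left(q \right)} = 9$ ($m{\left(q \right)} = 4 + 5 = 9$)
$k{\left(m{\left(-3 \right)} \right)} \left(-131 - 103\right) = - 4 \left(-131 - 103\right) = \left(-4\right) \left(-234\right) = 936$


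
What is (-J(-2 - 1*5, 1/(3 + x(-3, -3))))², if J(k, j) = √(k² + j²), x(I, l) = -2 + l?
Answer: 197/4 ≈ 49.250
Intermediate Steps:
J(k, j) = √(j² + k²)
(-J(-2 - 1*5, 1/(3 + x(-3, -3))))² = (-√((1/(3 + (-2 - 3)))² + (-2 - 1*5)²))² = (-√((1/(3 - 5))² + (-2 - 5)²))² = (-√((1/(-2))² + (-7)²))² = (-√((-½)² + 49))² = (-√(¼ + 49))² = (-√(197/4))² = (-√197/2)² = 197/4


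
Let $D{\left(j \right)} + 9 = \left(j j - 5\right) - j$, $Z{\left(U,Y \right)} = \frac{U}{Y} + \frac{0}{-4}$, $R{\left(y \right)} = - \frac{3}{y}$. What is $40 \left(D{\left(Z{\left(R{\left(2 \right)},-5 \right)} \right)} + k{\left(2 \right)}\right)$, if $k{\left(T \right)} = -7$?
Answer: $- \frac{4242}{5} \approx -848.4$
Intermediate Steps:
$Z{\left(U,Y \right)} = \frac{U}{Y}$ ($Z{\left(U,Y \right)} = \frac{U}{Y} + 0 \left(- \frac{1}{4}\right) = \frac{U}{Y} + 0 = \frac{U}{Y}$)
$D{\left(j \right)} = -14 + j^{2} - j$ ($D{\left(j \right)} = -9 - \left(5 + j - j j\right) = -9 - \left(5 + j - j^{2}\right) = -14 + j^{2} - j$)
$40 \left(D{\left(Z{\left(R{\left(2 \right)},-5 \right)} \right)} + k{\left(2 \right)}\right) = 40 \left(\left(-14 + \left(\frac{\left(-3\right) \frac{1}{2}}{-5}\right)^{2} - \frac{\left(-3\right) \frac{1}{2}}{-5}\right) - 7\right) = 40 \left(\left(-14 + \left(\left(-3\right) \frac{1}{2} \left(- \frac{1}{5}\right)\right)^{2} - \left(-3\right) \frac{1}{2} \left(- \frac{1}{5}\right)\right) - 7\right) = 40 \left(\left(-14 + \left(\left(- \frac{3}{2}\right) \left(- \frac{1}{5}\right)\right)^{2} - \left(- \frac{3}{2}\right) \left(- \frac{1}{5}\right)\right) - 7\right) = 40 \left(\left(-14 + \left(\frac{3}{10}\right)^{2} - \frac{3}{10}\right) - 7\right) = 40 \left(\left(-14 + \frac{9}{100} - \frac{3}{10}\right) - 7\right) = 40 \left(- \frac{1421}{100} - 7\right) = 40 \left(- \frac{2121}{100}\right) = - \frac{4242}{5}$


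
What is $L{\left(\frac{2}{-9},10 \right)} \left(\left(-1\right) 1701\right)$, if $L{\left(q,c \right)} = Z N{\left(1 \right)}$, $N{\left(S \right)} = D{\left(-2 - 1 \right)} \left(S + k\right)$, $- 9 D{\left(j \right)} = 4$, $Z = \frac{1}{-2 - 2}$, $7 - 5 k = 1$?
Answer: $- \frac{2079}{5} \approx -415.8$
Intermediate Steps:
$k = \frac{6}{5}$ ($k = \frac{7}{5} - \frac{1}{5} = \frac{6}{5} \approx 1.2$)
$Z = - \frac{1}{4}$ ($Z = \frac{1}{-4} = - \frac{1}{4} \approx -0.25$)
$D{\left(j \right)} = - \frac{4}{9}$ ($D{\left(j \right)} = \left(- \frac{1}{9}\right) 4 = - \frac{4}{9}$)
$N{\left(S \right)} = - \frac{8}{15} - \frac{4 S}{9}$ ($N{\left(S \right)} = - \frac{4 \left(S + \frac{6}{5}\right)}{9} = - \frac{4 \left(\frac{6}{5} + S\right)}{9} = - \frac{8}{15} - \frac{4 S}{9}$)
$L{\left(q,c \right)} = \frac{11}{45}$ ($L{\left(q,c \right)} = - \frac{- \frac{8}{15} - \frac{4}{9}}{4} = \left(- \frac{1}{4}\right) \left(- \frac{44}{45}\right) = \frac{11}{45}$)
$L{\left(\frac{2}{-9},10 \right)} \left(\left(-1\right) 1701\right) = \frac{11 \left(\left(-1\right) 1701\right)}{45} = \frac{11}{45} \left(-1701\right) = - \frac{2079}{5}$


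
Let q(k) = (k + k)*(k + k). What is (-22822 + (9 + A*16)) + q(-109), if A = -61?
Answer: 23735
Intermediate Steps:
q(k) = 4*k² (q(k) = (2*k)*(2*k) = 4*k²)
(-22822 + (9 + A*16)) + q(-109) = (-22822 + (9 - 61*16)) + 4*(-109)² = (-22822 + (9 - 976)) + 4*11881 = (-22822 - 967) + 47524 = -23789 + 47524 = 23735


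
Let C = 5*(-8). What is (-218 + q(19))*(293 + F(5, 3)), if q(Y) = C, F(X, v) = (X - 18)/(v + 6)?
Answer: -225664/3 ≈ -75221.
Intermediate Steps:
F(X, v) = (-18 + X)/(6 + v)
C = -40
q(Y) = -40
(-218 + q(19))*(293 + F(5, 3)) = (-218 - 40)*(293 + (-18 + 5)/(6 + 3)) = -258*(293 - 13/9) = -258*2624/9 = -225664/3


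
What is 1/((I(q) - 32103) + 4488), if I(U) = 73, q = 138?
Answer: -1/27542 ≈ -3.6308e-5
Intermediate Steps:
1/((I(q) - 32103) + 4488) = 1/((73 - 32103) + 4488) = 1/(-32030 + 4488) = 1/(-27542) = -1/27542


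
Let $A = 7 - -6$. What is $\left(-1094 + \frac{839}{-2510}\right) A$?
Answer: $- \frac{35708127}{2510} \approx -14226.0$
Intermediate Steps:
$A = 13$ ($A = 7 + 6 = 13$)
$\left(-1094 + \frac{839}{-2510}\right) A = \left(-1094 + \frac{839}{-2510}\right) 13 = \left(-1094 + 839 \left(- \frac{1}{2510}\right)\right) 13 = \left(-1094 - \frac{839}{2510}\right) 13 = \left(- \frac{2746779}{2510}\right) 13 = - \frac{35708127}{2510}$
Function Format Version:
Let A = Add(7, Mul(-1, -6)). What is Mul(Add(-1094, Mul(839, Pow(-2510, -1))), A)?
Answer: Rational(-35708127, 2510) ≈ -14226.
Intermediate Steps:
A = 13 (A = Add(7, 6) = 13)
Mul(Add(-1094, Mul(839, Pow(-2510, -1))), A) = Mul(Add(-1094, Mul(839, Pow(-2510, -1))), 13) = Mul(Add(-1094, Mul(839, Rational(-1, 2510))), 13) = Mul(Add(-1094, Rational(-839, 2510)), 13) = Mul(Rational(-2746779, 2510), 13) = Rational(-35708127, 2510)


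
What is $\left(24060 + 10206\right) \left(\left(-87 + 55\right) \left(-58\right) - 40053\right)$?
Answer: $-1308858402$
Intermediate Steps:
$\left(24060 + 10206\right) \left(\left(-87 + 55\right) \left(-58\right) - 40053\right) = 34266 \left(\left(-32\right) \left(-58\right) - 40053\right) = 34266 \left(1856 - 40053\right) = 34266 \left(-38197\right) = -1308858402$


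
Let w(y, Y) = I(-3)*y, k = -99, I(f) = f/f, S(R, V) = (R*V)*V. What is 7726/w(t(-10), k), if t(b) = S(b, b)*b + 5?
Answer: 7726/10005 ≈ 0.77221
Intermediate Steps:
S(R, V) = R*V**2
I(f) = 1
t(b) = 5 + b**4 (t(b) = (b*b**2)*b + 5 = b**3*b + 5 = b**4 + 5 = 5 + b**4)
w(y, Y) = y (w(y, Y) = 1*y = y)
7726/w(t(-10), k) = 7726/(5 + (-10)**4) = 7726/(5 + 10000) = 7726/10005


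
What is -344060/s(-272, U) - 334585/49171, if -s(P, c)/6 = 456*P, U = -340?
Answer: -66478313645/9148166208 ≈ -7.2668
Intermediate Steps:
s(P, c) = -2736*P
-344060/s(-272, U) - 334585/49171 = -344060/((-2736*(-272))) - 334585/49171 = -344060/744192 - 334585*1/49171 = -344060*1/744192 - 334585/49171 = -86015/186048 - 334585/49171 = -66478313645/9148166208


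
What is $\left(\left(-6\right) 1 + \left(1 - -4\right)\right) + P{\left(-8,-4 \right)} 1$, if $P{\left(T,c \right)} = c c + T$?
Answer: $7$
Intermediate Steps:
$P{\left(T,c \right)} = T + c^{2}$ ($P{\left(T,c \right)} = c^{2} + T = T + c^{2}$)
$\left(\left(-6\right) 1 + \left(1 - -4\right)\right) + P{\left(-8,-4 \right)} 1 = \left(\left(-6\right) 1 + \left(1 - -4\right)\right) + \left(-8 + \left(-4\right)^{2}\right) 1 = \left(-6 + \left(1 + 4\right)\right) + \left(-8 + 16\right) 1 = \left(-6 + 5\right) + 8 \cdot 1 = -1 + 8 = 7$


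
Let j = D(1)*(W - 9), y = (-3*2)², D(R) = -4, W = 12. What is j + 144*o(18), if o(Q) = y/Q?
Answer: 276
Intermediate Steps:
y = 36 (y = (-6)² = 36)
j = -12 (j = -4*(12 - 9) = -4*3 = -12)
o(Q) = 36/Q
j + 144*o(18) = -12 + 144*(36/18) = -12 + 144*(36*(1/18)) = -12 + 144*2 = -12 + 288 = 276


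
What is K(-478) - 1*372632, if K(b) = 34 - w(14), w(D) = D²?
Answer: -372794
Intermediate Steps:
K(b) = -162 (K(b) = 34 - 1*14² = 34 - 1*196 = 34 - 196 = -162)
K(-478) - 1*372632 = -162 - 1*372632 = -162 - 372632 = -372794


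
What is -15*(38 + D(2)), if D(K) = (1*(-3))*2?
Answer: -480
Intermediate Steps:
D(K) = -6 (D(K) = -3*2 = -6)
-15*(38 + D(2)) = -15*(38 - 6) = -15*32 = -480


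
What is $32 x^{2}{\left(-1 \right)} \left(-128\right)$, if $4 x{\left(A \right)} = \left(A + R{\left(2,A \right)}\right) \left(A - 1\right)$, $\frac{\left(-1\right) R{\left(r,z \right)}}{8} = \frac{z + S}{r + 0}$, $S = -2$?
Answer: $-123904$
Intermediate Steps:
$R{\left(r,z \right)} = - \frac{8 \left(-2 + z\right)}{r}$ ($R{\left(r,z \right)} = - 8 \frac{z - 2}{r + 0} = - 8 \frac{-2 + z}{r} = - \frac{8 \left(-2 + z\right)}{r}$)
$x{\left(A \right)} = \frac{\left(-1 + A\right) \left(8 - 3 A\right)}{4}$ ($x{\left(A \right)} = \frac{\left(A + \frac{8 \left(2 - A\right)}{2}\right) \left(A - 1\right)}{4} = \frac{\left(A + 8 \cdot \frac{1}{2} \left(2 - A\right)\right) \left(-1 + A\right)}{4} = \frac{\left(A - \left(-8 + 4 A\right)\right) \left(-1 + A\right)}{4} = \frac{\left(8 - 3 A\right) \left(-1 + A\right)}{4} = \frac{\left(-1 + A\right) \left(8 - 3 A\right)}{4}$)
$32 x^{2}{\left(-1 \right)} \left(-128\right) = 32 \left(-2 - \frac{3 \left(-1\right)^{2}}{4} + \frac{11}{4} \left(-1\right)\right)^{2} \left(-128\right) = 32 \left(-2 - \frac{3}{4} - \frac{11}{4}\right)^{2} \left(-128\right) = 32 \left(- \frac{11}{2}\right)^{2} \left(-128\right) = 32 \cdot \frac{121}{4} \left(-128\right) = 968 \left(-128\right) = -123904$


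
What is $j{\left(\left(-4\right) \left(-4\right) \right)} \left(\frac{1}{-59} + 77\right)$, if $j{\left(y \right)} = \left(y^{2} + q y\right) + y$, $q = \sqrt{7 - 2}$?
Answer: $\frac{1235424}{59} + \frac{72672 \sqrt{5}}{59} \approx 23694.0$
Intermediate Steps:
$q = \sqrt{5} \approx 2.2361$
$j{\left(y \right)} = y + y^{2} + y \sqrt{5}$ ($j{\left(y \right)} = \left(y^{2} + \sqrt{5} y\right) + y = \left(y^{2} + y \sqrt{5}\right) + y = y + y^{2} + y \sqrt{5}$)
$j{\left(\left(-4\right) \left(-4\right) \right)} \left(\frac{1}{-59} + 77\right) = \left(-4\right) \left(-4\right) \left(1 - -16 + \sqrt{5}\right) \left(\frac{1}{-59} + 77\right) = 16 \left(1 + 16 + \sqrt{5}\right) \left(- \frac{1}{59} + 77\right) = 16 \left(17 + \sqrt{5}\right) \frac{4542}{59} = \left(272 + 16 \sqrt{5}\right) \frac{4542}{59} = \frac{1235424}{59} + \frac{72672 \sqrt{5}}{59}$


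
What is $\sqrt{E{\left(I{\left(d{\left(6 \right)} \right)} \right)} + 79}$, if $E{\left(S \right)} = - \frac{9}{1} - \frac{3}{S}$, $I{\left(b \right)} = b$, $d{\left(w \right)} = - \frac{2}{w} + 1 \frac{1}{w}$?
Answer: $2 \sqrt{22} \approx 9.3808$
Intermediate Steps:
$d{\left(w \right)} = - \frac{1}{w}$ ($d{\left(w \right)} = - \frac{2}{w} + \frac{1}{w} = - \frac{1}{w}$)
$E{\left(S \right)} = -9 - \frac{3}{S}$ ($E{\left(S \right)} = \left(-9\right) 1 - \frac{3}{S} = -9 - \frac{3}{S}$)
$\sqrt{E{\left(I{\left(d{\left(6 \right)} \right)} \right)} + 79} = \sqrt{\left(-9 - \frac{3}{\left(-1\right) \frac{1}{6}}\right) + 79} = \sqrt{\left(-9 - \frac{3}{- \frac{1}{6}}\right) + 79} = \sqrt{\left(-9 - -18\right) + 79} = \sqrt{\left(-9 + 18\right) + 79} = \sqrt{9 + 79} = \sqrt{88} = 2 \sqrt{22}$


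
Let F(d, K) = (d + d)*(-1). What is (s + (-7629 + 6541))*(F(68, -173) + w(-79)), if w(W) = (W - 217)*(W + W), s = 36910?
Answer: 1670451504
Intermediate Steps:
F(d, K) = -2*d (F(d, K) = (2*d)*(-1) = -2*d)
w(W) = 2*W*(-217 + W) (w(W) = (-217 + W)*(2*W) = 2*W*(-217 + W))
(s + (-7629 + 6541))*(F(68, -173) + w(-79)) = (36910 + (-7629 + 6541))*(-2*68 + 2*(-79)*(-217 - 79)) = (36910 - 1088)*(-136 + 2*(-79)*(-296)) = 35822*(-136 + 46768) = 35822*46632 = 1670451504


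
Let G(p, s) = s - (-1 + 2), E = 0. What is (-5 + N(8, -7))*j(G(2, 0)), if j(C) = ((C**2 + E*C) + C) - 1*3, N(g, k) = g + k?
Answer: 12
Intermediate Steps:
G(p, s) = -1 + s (G(p, s) = s - 1*1 = s - 1 = -1 + s)
j(C) = -3 + C + C**2 (j(C) = ((C**2 + 0*C) + C) - 1*3 = ((C**2 + 0) + C) - 3 = (C**2 + C) - 3 = (C + C**2) - 3 = -3 + C + C**2)
(-5 + N(8, -7))*j(G(2, 0)) = (-5 + (8 - 7))*(-3 + (-1 + 0) + (-1 + 0)**2) = (-5 + 1)*(-3 - 1 + (-1)**2) = -4*(-3 - 1 + 1) = -4*(-3) = 12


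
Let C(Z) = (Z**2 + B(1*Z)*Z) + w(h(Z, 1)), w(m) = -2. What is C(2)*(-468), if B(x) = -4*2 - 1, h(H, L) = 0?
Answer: 7488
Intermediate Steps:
B(x) = -9 (B(x) = -8 - 1 = -9)
C(Z) = -2 + Z**2 - 9*Z (C(Z) = (Z**2 - 9*Z) - 2 = -2 + Z**2 - 9*Z)
C(2)*(-468) = (-2 + 2**2 - 9*2)*(-468) = (-2 + 4 - 18)*(-468) = -16*(-468) = 7488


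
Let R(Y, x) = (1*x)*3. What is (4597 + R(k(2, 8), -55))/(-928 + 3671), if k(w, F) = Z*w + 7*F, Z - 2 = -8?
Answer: 4432/2743 ≈ 1.6157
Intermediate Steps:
Z = -6 (Z = 2 - 8 = -6)
k(w, F) = -6*w + 7*F
R(Y, x) = 3*x (R(Y, x) = x*3 = 3*x)
(4597 + R(k(2, 8), -55))/(-928 + 3671) = (4597 + 3*(-55))/(-928 + 3671) = (4597 - 165)/2743 = 4432*(1/2743) = 4432/2743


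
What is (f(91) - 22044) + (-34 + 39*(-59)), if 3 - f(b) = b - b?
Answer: -24376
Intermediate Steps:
f(b) = 3 (f(b) = 3 - (b - b) = 3 - 1*0 = 3 + 0 = 3)
(f(91) - 22044) + (-34 + 39*(-59)) = (3 - 22044) + (-34 + 39*(-59)) = -22041 + (-34 - 2301) = -22041 - 2335 = -24376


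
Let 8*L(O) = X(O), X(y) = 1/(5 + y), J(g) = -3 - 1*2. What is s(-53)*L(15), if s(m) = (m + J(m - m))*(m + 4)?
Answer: 1421/80 ≈ 17.763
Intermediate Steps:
J(g) = -5 (J(g) = -3 - 2 = -5)
s(m) = (-5 + m)*(4 + m) (s(m) = (m - 5)*(m + 4) = (-5 + m)*(4 + m))
L(O) = 1/(8*(5 + O))
s(-53)*L(15) = (-20 + (-53)² - 1*(-53))*(1/(8*(5 + 15))) = (-20 + 2809 + 53)*((⅛)/20) = 2842*((⅛)*(1/20)) = 2842*(1/160) = 1421/80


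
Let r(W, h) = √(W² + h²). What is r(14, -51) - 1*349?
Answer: -349 + √2797 ≈ -296.11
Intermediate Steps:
r(14, -51) - 1*349 = √(14² + (-51)²) - 1*349 = √(196 + 2601) - 349 = √2797 - 349 = -349 + √2797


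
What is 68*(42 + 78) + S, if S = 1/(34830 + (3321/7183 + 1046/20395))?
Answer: 41637017709683365/5102575681763 ≈ 8160.0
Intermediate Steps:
S = 146497285/5102575681763 (S = 1/(34830 + (3321*(1/7183) + 1046*(1/20395))) = 1/(34830 + (3321/7183 + 1046/20395)) = 1/(34830 + 75245213/146497285) = 1/(5102575681763/146497285) = 146497285/5102575681763 ≈ 2.8710e-5)
68*(42 + 78) + S = 68*(42 + 78) + 146497285/5102575681763 = 68*120 + 146497285/5102575681763 = 8160 + 146497285/5102575681763 = 41637017709683365/5102575681763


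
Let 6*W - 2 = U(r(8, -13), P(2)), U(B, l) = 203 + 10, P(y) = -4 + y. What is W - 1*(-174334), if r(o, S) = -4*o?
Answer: 1046219/6 ≈ 1.7437e+5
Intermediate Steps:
U(B, l) = 213
W = 215/6 (W = ⅓ + (⅙)*213 = ⅓ + 71/2 = 215/6 ≈ 35.833)
W - 1*(-174334) = 215/6 - 1*(-174334) = 215/6 + 174334 = 1046219/6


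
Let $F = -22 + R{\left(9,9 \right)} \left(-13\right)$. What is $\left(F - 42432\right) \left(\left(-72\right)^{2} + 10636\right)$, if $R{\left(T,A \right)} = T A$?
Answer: $-688280740$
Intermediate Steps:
$R{\left(T,A \right)} = A T$
$F = -1075$ ($F = -22 + 9 \cdot 9 \left(-13\right) = -22 + 81 \left(-13\right) = -22 - 1053 = -1075$)
$\left(F - 42432\right) \left(\left(-72\right)^{2} + 10636\right) = \left(-1075 - 42432\right) \left(\left(-72\right)^{2} + 10636\right) = - 43507 \left(5184 + 10636\right) = \left(-43507\right) 15820 = -688280740$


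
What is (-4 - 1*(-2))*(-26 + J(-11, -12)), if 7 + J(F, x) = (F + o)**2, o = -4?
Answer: -384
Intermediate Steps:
J(F, x) = -7 + (-4 + F)**2 (J(F, x) = -7 + (F - 4)**2 = -7 + (-4 + F)**2)
(-4 - 1*(-2))*(-26 + J(-11, -12)) = (-4 - 1*(-2))*(-26 + (-7 + (-4 - 11)**2)) = (-4 + 2)*(-26 + (-7 + (-15)**2)) = -2*(-26 + (-7 + 225)) = -2*(-26 + 218) = -2*192 = -384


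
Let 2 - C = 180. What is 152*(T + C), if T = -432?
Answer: -92720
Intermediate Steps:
C = -178 (C = 2 - 1*180 = 2 - 180 = -178)
152*(T + C) = 152*(-432 - 178) = 152*(-610) = -92720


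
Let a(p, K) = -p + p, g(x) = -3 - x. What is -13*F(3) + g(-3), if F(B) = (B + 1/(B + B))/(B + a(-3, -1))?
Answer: -247/18 ≈ -13.722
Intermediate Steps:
a(p, K) = 0
F(B) = (B + 1/(2*B))/B (F(B) = (B + 1/(B + B))/(B + 0) = (B + 1/(2*B))/B)
-13*F(3) + g(-3) = -13*(1 + (½)/3²) + (-3 - 1*(-3)) = -13*(1 + (½)*(⅑)) + (-3 + 3) = -13*(1 + 1/18) + 0 = -13*19/18 + 0 = -247/18 + 0 = -247/18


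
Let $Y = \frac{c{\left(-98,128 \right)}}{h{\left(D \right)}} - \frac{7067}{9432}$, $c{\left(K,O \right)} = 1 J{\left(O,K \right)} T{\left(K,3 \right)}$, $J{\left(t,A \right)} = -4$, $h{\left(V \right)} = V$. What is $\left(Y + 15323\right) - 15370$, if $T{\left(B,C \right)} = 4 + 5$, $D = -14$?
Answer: $- \frac{2982821}{66024} \approx -45.178$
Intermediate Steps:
$T{\left(B,C \right)} = 9$
$c{\left(K,O \right)} = -36$ ($c{\left(K,O \right)} = 1 \left(-4\right) 9 = \left(-4\right) 9 = -36$)
$Y = \frac{120307}{66024}$ ($Y = - \frac{36}{-14} - \frac{7067}{9432} = \left(-36\right) \left(- \frac{1}{14}\right) - \frac{7067}{9432} = \frac{18}{7} - \frac{7067}{9432} = \frac{120307}{66024} \approx 1.8222$)
$\left(Y + 15323\right) - 15370 = \left(\frac{120307}{66024} + 15323\right) - 15370 = \frac{1011806059}{66024} - 15370 = - \frac{2982821}{66024}$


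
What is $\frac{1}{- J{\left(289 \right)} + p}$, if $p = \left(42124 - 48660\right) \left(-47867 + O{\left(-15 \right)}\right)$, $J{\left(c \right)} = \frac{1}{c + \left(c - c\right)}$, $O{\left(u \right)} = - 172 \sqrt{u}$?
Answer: $\frac{8710090828221}{2725555570284970859483} - \frac{93893640032 i \sqrt{15}}{8176666710854912578449} \approx 3.1957 \cdot 10^{-9} - 4.4474 \cdot 10^{-11} i$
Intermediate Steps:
$J{\left(c \right)} = \frac{1}{c}$ ($J{\left(c \right)} = \frac{1}{c + 0} = \frac{1}{c}$)
$p = 312858712 + 1124192 i \sqrt{15}$ ($p = \left(42124 - 48660\right) \left(-47867 - 172 \sqrt{-15}\right) = - 6536 \left(-47867 - 172 i \sqrt{15}\right) = 312858712 + 1124192 i \sqrt{15} \approx 3.1286 \cdot 10^{8} + 4.354 \cdot 10^{6} i$)
$\frac{1}{- J{\left(289 \right)} + p} = \frac{1}{- \frac{1}{289} + \left(312858712 + 1124192 i \sqrt{15}\right)} = \frac{1}{\frac{90416167767}{289} + 1124192 i \sqrt{15}}$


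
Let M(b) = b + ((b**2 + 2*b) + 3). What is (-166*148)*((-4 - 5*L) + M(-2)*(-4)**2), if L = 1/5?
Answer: -270248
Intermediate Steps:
L = 1/5 ≈ 0.20000
M(b) = 3 + b**2 + 3*b (M(b) = b + (3 + b**2 + 2*b) = 3 + b**2 + 3*b)
(-166*148)*((-4 - 5*L) + M(-2)*(-4)**2) = (-166*148)*((-4 - 5*1/5) + (3 + (-2)**2 + 3*(-2))*(-4)**2) = -24568*((-4 - 1) + (3 + 4 - 6)*16) = -24568*(-5 + 1*16) = -24568*(-5 + 16) = -24568*11 = -270248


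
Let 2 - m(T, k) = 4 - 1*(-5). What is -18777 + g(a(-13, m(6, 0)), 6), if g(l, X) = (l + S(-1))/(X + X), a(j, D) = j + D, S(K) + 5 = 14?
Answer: -225335/12 ≈ -18778.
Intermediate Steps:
S(K) = 9 (S(K) = -5 + 14 = 9)
m(T, k) = -7 (m(T, k) = 2 - (4 - 1*(-5)) = 2 - (4 + 5) = 2 - 1*9 = 2 - 9 = -7)
a(j, D) = D + j
g(l, X) = (9 + l)/(2*X) (g(l, X) = (l + 9)/(X + X) = (9 + l)/((2*X)) = (9 + l)*(1/(2*X)) = (9 + l)/(2*X))
-18777 + g(a(-13, m(6, 0)), 6) = -18777 + (½)*(9 + (-7 - 13))/6 = -18777 + (½)*(⅙)*(9 - 20) = -18777 + (½)*(⅙)*(-11) = -18777 - 11/12 = -225335/12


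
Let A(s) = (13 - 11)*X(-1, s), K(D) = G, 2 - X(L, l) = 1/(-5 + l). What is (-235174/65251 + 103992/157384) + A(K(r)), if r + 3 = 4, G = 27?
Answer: 13636181806/14120512153 ≈ 0.96570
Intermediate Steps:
X(L, l) = 2 - 1/(-5 + l)
r = 1 (r = -3 + 4 = 1)
K(D) = 27
A(s) = 2*(-11 + 2*s)/(-5 + s) (A(s) = (13 - 11)*((-11 + 2*s)/(-5 + s)) = 2*((-11 + 2*s)/(-5 + s)) = 2*(-11 + 2*s)/(-5 + s))
(-235174/65251 + 103992/157384) + A(K(r)) = (-235174/65251 + 103992/157384) + 2*(-11 + 2*27)/(-5 + 27) = (-235174*1/65251 + 103992*(1/157384)) + 2*(-11 + 54)/22 = (-235174/65251 + 12999/19673) + 2*(1/22)*43 = -3778380353/1283682923 + 43/11 = 13636181806/14120512153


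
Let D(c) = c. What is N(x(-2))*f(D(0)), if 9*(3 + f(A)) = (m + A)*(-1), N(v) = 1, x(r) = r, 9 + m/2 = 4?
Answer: -17/9 ≈ -1.8889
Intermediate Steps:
m = -10 (m = -18 + 2*4 = -18 + 8 = -10)
f(A) = -17/9 - A/9 (f(A) = -3 + ((-10 + A)*(-1))/9 = -3 + (10 - A)/9 = -3 + (10/9 - A/9) = -17/9 - A/9)
N(x(-2))*f(D(0)) = 1*(-17/9 - ⅑*0) = 1*(-17/9 + 0) = 1*(-17/9) = -17/9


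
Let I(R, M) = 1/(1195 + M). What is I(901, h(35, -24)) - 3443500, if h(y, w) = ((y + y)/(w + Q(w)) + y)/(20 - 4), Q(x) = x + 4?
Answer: -1451004812148/421375 ≈ -3.4435e+6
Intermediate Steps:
Q(x) = 4 + x
h(y, w) = y/16 + y/(8*(4 + 2*w)) (h(y, w) = ((y + y)/(w + (4 + w)) + y)/(20 - 4) = ((2*y)/(4 + 2*w) + y)/16 = (2*y/(4 + 2*w) + y)*(1/16) = (y + 2*y/(4 + 2*w))*(1/16) = y/16 + y/(8*(4 + 2*w)))
I(901, h(35, -24)) - 3443500 = 1/(1195 + (1/16)*35*(3 - 24)/(2 - 24)) - 3443500 = 1/(1195 + (1/16)*35*(-21)/(-22)) - 3443500 = 1/(1195 + (1/16)*35*(-1/22)*(-21)) - 3443500 = 1/(1195 + 735/352) - 3443500 = 1/(421375/352) - 3443500 = 352/421375 - 3443500 = -1451004812148/421375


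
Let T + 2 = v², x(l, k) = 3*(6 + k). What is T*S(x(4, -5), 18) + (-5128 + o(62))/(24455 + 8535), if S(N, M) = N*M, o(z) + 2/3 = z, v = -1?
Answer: -535958/9897 ≈ -54.154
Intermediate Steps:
o(z) = -⅔ + z
x(l, k) = 18 + 3*k
S(N, M) = M*N
T = -1 (T = -2 + (-1)² = -2 + 1 = -1)
T*S(x(4, -5), 18) + (-5128 + o(62))/(24455 + 8535) = -18*(18 + 3*(-5)) + (-5128 + (-⅔ + 62))/(24455 + 8535) = -18*(18 - 15) + (-5128 + 184/3)/32990 = -18*3 - 15200/3*1/32990 = -1*54 - 1520/9897 = -54 - 1520/9897 = -535958/9897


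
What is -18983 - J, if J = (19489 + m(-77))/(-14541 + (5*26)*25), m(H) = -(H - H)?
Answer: -214317564/11291 ≈ -18981.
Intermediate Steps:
m(H) = 0 (m(H) = -1*0 = 0)
J = -19489/11291 (J = (19489 + 0)/(-14541 + (5*26)*25) = 19489/(-14541 + 130*25) = 19489/(-14541 + 3250) = 19489/(-11291) = 19489*(-1/11291) = -19489/11291 ≈ -1.7261)
-18983 - J = -18983 - 1*(-19489/11291) = -18983 + 19489/11291 = -214317564/11291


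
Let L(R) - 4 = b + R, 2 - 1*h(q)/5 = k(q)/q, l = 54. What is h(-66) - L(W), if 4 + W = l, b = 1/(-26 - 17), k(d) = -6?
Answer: -21016/473 ≈ -44.431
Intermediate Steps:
b = -1/43 (b = 1/(-43) = -1/43 ≈ -0.023256)
h(q) = 10 + 30/q (h(q) = 10 - (-30)/q = 10 + 30/q)
W = 50 (W = -4 + 54 = 50)
L(R) = 171/43 + R (L(R) = 4 + (-1/43 + R) = 171/43 + R)
h(-66) - L(W) = (10 + 30/(-66)) - (171/43 + 50) = (10 + 30*(-1/66)) - 1*2321/43 = (10 - 5/11) - 2321/43 = 105/11 - 2321/43 = -21016/473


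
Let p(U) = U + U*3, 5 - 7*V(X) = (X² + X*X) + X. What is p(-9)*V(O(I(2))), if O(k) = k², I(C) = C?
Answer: 1116/7 ≈ 159.43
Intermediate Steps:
V(X) = 5/7 - 2*X²/7 - X/7 (V(X) = 5/7 - ((X² + X*X) + X)/7 = 5/7 - ((X² + X²) + X)/7 = 5/7 - (2*X² + X)/7 = 5/7 - (X + 2*X²)/7 = 5/7 + (-2*X²/7 - X/7) = 5/7 - 2*X²/7 - X/7)
p(U) = 4*U (p(U) = U + 3*U = 4*U)
p(-9)*V(O(I(2))) = (4*(-9))*(5/7 - 2*(2²)²/7 - ⅐*2²) = -36*(5/7 - 2/7*4² - ⅐*4) = -36*(5/7 - 2/7*16 - 4/7) = -36*(5/7 - 32/7 - 4/7) = -36*(-31/7) = 1116/7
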